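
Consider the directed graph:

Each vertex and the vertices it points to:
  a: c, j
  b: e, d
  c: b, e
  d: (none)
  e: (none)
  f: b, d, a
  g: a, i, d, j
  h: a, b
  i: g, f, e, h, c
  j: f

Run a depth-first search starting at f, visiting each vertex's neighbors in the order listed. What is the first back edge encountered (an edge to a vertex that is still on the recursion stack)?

j->f

DFS from f (visiting each vertex's neighbors in the order listed); mark gray on enter, black on exit:
f gray
  b gray
    e gray
    e black
    d gray
    d black
  b black
  f→d: d black — skip
  a gray
    c gray
      c→b: b black — skip
      c→e: e black — skip
    c black
    j gray
      j→f: f is gray → back edge
First back edge: j → f.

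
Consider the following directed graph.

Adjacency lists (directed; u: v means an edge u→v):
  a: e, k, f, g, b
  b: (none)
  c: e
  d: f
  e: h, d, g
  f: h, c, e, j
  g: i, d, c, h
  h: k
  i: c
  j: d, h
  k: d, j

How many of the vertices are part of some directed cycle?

9

A vertex is on a directed cycle iff it belongs to a strongly connected component of size ≥ 2 (or has a self-loop).
The vertices on cycles are {c, d, e, f, g, h, i, j, k} — 9 in total.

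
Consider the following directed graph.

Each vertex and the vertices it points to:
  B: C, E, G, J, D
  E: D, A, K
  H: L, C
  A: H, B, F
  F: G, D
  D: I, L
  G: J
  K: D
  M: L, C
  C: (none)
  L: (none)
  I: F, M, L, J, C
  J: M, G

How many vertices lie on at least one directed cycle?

A vertex is on a directed cycle iff it belongs to a strongly connected component of size ≥ 2 (or has a self-loop).
The vertices on cycles are {A, B, D, E, F, G, I, J} — 8 in total.

8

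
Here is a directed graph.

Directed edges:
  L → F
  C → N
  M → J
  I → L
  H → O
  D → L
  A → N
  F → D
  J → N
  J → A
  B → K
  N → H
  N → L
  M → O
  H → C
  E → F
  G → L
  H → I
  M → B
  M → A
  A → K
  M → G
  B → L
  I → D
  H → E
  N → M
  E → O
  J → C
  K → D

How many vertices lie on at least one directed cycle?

9

A vertex is on a directed cycle iff it belongs to a strongly connected component of size ≥ 2 (or has a self-loop).
The vertices on cycles are {A, C, D, F, H, J, L, M, N} — 9 in total.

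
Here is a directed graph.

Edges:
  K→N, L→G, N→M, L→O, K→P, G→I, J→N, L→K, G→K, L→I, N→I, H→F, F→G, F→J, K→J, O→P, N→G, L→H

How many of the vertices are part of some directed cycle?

A vertex is on a directed cycle iff it belongs to a strongly connected component of size ≥ 2 (or has a self-loop).
The vertices on cycles are {G, J, K, N} — 4 in total.

4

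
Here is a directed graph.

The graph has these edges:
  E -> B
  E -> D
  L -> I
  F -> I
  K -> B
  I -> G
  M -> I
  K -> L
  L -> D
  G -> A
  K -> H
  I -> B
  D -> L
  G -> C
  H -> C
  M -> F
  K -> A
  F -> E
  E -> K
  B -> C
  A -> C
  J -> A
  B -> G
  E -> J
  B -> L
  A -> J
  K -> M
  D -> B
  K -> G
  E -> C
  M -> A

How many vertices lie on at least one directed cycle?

10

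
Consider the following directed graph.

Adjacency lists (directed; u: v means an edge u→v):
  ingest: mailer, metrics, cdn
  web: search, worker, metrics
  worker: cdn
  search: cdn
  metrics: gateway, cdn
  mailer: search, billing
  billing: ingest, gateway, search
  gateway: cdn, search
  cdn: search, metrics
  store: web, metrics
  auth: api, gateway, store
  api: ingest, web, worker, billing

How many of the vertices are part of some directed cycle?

A vertex is on a directed cycle iff it belongs to a strongly connected component of size ≥ 2 (or has a self-loop).
The vertices on cycles are {cdn, ingest, mailer, search, billing, gateway, metrics} — 7 in total.

7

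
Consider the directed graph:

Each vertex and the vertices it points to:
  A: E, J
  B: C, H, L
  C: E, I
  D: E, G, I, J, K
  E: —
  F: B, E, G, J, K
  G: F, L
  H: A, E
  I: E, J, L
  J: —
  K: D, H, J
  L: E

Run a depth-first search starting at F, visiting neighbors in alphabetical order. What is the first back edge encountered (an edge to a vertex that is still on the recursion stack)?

DFS from F (visiting neighbors in alphabetical order); mark gray on enter, black on exit:
F gray
  B gray
    C gray
      E gray
      E black
      I gray
        I→E: E black — skip
        J gray
        J black
        L gray
          L→E: E black — skip
        L black
      I black
    C black
    H gray
      A gray
        A→E: E black — skip
        A→J: J black — skip
      A black
      H→E: E black — skip
    H black
    B→L: L black — skip
  B black
  F→E: E black — skip
  G gray
    G→F: F is gray → back edge
First back edge: G → F.

G->F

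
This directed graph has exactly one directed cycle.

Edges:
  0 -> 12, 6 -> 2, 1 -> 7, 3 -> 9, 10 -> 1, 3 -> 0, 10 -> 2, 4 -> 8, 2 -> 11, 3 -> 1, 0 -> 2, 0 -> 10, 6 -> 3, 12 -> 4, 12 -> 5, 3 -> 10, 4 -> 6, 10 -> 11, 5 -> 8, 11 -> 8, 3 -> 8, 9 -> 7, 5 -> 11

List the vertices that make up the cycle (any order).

0, 3, 4, 6, 12

DFS with gray/black marking from 6:
6 gray
  3 gray
    10 gray
      2 gray
        11 gray
          8 gray
          8 black
        11 black
      2 black
      10→11: 11 black — skip
      1 gray
        7 gray
        7 black
      1 black
    10 black
    0 gray
      0→10: 10 black — skip
      12 gray
        4 gray
          4→6: 6 is gray → back edge
Back edge closes the cycle 6 → 3 → 0 → 12 → 4 → 6; its vertices are {0, 3, 4, 6, 12}.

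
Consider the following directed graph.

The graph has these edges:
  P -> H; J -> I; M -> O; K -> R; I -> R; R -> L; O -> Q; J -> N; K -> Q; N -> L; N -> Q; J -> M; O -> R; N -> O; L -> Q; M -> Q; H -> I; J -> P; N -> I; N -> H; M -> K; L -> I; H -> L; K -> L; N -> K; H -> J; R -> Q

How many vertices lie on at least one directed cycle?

7

A vertex is on a directed cycle iff it belongs to a strongly connected component of size ≥ 2 (or has a self-loop).
The vertices on cycles are {H, I, J, L, N, P, R} — 7 in total.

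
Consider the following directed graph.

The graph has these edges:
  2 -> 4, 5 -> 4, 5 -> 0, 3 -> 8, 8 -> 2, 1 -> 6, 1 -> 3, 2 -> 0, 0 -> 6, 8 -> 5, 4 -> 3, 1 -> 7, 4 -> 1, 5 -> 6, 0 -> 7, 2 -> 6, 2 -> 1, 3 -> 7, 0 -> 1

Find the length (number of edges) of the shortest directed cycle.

4

For each vertex v, BFS finds the shortest path from v back to v.
The shortest such closed walk is 8 → 2 → 4 → 3 → 8, length 4.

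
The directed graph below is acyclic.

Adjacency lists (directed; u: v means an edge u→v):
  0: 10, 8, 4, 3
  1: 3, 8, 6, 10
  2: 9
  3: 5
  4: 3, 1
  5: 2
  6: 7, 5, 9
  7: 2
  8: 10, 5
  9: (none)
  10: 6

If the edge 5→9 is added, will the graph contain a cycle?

No

Adding 5→9 creates a cycle iff 9 can already reach 5.
Explore from 9: no path reaches 5. The graph stays acyclic.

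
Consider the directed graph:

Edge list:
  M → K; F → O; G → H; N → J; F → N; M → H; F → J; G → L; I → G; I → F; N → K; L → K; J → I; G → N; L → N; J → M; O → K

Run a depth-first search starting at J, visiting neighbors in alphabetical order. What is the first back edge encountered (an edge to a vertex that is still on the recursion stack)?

F→J

DFS from J (visiting neighbors in alphabetical order); mark gray on enter, black on exit:
J gray
  I gray
    F gray
      F→J: J is gray → back edge
First back edge: F → J.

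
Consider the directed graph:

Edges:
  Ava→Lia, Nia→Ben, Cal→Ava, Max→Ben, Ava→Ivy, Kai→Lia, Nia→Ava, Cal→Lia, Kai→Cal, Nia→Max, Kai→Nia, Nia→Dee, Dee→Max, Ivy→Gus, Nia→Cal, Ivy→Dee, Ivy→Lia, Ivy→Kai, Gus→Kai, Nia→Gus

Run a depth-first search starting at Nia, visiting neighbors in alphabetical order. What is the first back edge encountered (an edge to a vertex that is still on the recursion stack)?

DFS from Nia (visiting neighbors in alphabetical order); mark gray on enter, black on exit:
Nia gray
  Ava gray
    Ivy gray
      Dee gray
        Max gray
          Ben gray
          Ben black
        Max black
      Dee black
      Gus gray
        Kai gray
          Cal gray
            Cal→Ava: Ava is gray → back edge
First back edge: Cal → Ava.

Cal->Ava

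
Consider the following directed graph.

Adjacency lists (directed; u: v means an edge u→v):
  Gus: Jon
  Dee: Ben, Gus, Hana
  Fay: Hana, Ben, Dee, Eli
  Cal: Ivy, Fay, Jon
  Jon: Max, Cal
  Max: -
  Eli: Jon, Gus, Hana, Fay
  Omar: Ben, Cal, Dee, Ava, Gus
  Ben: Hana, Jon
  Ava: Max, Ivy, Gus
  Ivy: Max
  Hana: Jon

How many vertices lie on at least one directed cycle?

8

A vertex is on a directed cycle iff it belongs to a strongly connected component of size ≥ 2 (or has a self-loop).
The vertices on cycles are {Ben, Cal, Dee, Eli, Fay, Gus, Jon, Hana} — 8 in total.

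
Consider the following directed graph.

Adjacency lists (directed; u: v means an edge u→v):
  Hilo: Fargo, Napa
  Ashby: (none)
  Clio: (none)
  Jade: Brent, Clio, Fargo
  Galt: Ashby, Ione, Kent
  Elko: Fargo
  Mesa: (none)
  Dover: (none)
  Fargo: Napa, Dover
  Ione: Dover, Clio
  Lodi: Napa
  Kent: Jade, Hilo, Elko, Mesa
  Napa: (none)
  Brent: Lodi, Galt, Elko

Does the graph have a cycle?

Yes

DFS with white/gray/black marking, starting from Fargo:
Fargo gray
  Napa gray
  Napa black
  Dover gray
  Dover black
Fargo black
Hilo gray
  Hilo→Fargo: Fargo black — skip
  Hilo→Napa: Napa black — skip
Hilo black
Ashby gray
Ashby black
Clio gray
Clio black
Jade gray
  Brent gray
    Lodi gray
      Lodi→Napa: Napa black — skip
    Lodi black
    Galt gray
      Galt→Ashby: Ashby black — skip
      Ione gray
        Ione→Dover: Dover black — skip
        Ione→Clio: Clio black — skip
      Ione black
      Kent gray
        Kent→Jade: Jade is gray → back edge
Back edge found, so a cycle exists: Jade → Brent → Galt → Kent → Jade.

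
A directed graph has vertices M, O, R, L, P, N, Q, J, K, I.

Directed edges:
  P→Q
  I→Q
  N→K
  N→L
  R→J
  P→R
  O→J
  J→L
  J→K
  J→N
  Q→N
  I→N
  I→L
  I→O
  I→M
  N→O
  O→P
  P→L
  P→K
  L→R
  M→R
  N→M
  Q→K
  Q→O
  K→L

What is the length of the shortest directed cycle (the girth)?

3

For each vertex v, BFS finds the shortest path from v back to v.
The shortest such closed walk is Q → O → P → Q, length 3.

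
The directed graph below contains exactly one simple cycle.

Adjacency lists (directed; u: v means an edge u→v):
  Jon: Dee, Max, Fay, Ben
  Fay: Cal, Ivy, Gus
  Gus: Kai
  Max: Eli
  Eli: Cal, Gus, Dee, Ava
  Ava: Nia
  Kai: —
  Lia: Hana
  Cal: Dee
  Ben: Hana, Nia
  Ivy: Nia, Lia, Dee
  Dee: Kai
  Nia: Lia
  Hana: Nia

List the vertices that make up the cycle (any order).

Lia, Nia, Hana

DFS with gray/black marking from Lia:
Lia gray
  Hana gray
    Nia gray
      Nia→Lia: Lia is gray → back edge
Back edge closes the cycle Lia → Hana → Nia → Lia; its vertices are {Lia, Nia, Hana}.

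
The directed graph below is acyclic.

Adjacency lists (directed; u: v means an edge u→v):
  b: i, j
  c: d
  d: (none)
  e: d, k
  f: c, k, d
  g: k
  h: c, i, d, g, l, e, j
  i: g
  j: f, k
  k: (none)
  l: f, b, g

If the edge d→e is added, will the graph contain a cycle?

Yes

Adding d→e creates a cycle iff e can already reach d.
Path from e: e → d.
So e → … → d → e is a cycle.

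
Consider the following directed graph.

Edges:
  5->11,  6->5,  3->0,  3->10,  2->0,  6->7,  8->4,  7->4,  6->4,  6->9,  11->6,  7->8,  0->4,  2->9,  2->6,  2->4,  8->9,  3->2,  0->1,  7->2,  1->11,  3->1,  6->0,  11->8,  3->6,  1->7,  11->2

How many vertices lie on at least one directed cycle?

7

A vertex is on a directed cycle iff it belongs to a strongly connected component of size ≥ 2 (or has a self-loop).
The vertices on cycles are {0, 1, 2, 5, 6, 7, 11} — 7 in total.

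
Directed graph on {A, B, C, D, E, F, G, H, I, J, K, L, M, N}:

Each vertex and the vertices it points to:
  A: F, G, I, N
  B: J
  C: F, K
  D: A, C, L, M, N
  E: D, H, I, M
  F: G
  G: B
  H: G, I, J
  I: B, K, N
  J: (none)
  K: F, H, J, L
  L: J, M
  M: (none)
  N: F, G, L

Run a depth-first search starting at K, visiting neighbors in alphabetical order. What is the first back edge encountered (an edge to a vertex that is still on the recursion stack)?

I→K

DFS from K (visiting neighbors in alphabetical order); mark gray on enter, black on exit:
K gray
  F gray
    G gray
      B gray
        J gray
        J black
      B black
    G black
  F black
  H gray
    H→G: G black — skip
    I gray
      I→B: B black — skip
      I→K: K is gray → back edge
First back edge: I → K.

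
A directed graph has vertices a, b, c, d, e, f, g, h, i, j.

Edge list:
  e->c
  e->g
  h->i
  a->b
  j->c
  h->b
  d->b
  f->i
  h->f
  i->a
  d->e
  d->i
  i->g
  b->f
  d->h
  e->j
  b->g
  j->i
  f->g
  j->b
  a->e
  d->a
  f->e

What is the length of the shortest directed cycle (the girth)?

For each vertex v, BFS finds the shortest path from v back to v.
The shortest such closed walk is a → e → j → i → a, length 4.

4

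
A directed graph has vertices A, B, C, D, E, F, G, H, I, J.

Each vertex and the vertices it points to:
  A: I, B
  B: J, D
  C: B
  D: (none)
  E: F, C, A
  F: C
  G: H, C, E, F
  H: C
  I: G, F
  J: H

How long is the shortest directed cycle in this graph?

For each vertex v, BFS finds the shortest path from v back to v.
The shortest such closed walk is A → I → G → E → A, length 4.

4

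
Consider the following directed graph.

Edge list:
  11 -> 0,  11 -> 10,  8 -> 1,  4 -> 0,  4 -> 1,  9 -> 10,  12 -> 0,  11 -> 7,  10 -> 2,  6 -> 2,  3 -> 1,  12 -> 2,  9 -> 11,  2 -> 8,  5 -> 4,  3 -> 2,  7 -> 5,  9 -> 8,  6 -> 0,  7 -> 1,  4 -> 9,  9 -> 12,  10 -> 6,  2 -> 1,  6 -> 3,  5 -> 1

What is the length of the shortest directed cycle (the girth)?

5

For each vertex v, BFS finds the shortest path from v back to v.
The shortest such closed walk is 9 → 11 → 7 → 5 → 4 → 9, length 5.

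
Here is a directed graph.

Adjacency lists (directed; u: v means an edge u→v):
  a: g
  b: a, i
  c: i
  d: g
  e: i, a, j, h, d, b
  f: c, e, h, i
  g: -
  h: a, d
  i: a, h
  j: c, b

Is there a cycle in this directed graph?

No

DFS with white/gray/black marking, starting from b:
b gray
  a gray
    g gray
    g black
  a black
  i gray
    i→a: a black — skip
    h gray
      h→a: a black — skip
      d gray
        d→g: g black — skip
      d black
    h black
  i black
b black
c gray
  c→i: i black — skip
c black
e gray
  e→i: i black — skip
  e→a: a black — skip
  j gray
    j→c: c black — skip
    j→b: b black — skip
  j black
  e→h: h black — skip
  e→d: d black — skip
  e→b: b black — skip
e black
f gray
  f→c: c black — skip
  f→e: e black — skip
  f→h: h black — skip
  f→i: i black — skip
f black
Every edge goes to a white or black vertex — no back edge, so the graph is acyclic.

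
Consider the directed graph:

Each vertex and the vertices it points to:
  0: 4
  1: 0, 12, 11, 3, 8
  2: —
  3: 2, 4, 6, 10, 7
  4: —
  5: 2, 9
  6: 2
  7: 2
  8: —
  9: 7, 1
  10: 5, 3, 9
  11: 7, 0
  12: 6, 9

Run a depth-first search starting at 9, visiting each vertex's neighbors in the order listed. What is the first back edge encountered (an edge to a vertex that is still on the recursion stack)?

12->9

DFS from 9 (visiting each vertex's neighbors in the order listed); mark gray on enter, black on exit:
9 gray
  7 gray
    2 gray
    2 black
  7 black
  1 gray
    0 gray
      4 gray
      4 black
    0 black
    12 gray
      6 gray
        6→2: 2 black — skip
      6 black
      12→9: 9 is gray → back edge
First back edge: 12 → 9.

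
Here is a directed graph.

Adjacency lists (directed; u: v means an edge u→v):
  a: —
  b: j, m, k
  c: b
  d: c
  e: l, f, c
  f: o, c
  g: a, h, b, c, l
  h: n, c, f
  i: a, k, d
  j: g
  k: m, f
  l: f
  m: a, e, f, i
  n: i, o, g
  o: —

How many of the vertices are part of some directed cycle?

13

A vertex is on a directed cycle iff it belongs to a strongly connected component of size ≥ 2 (or has a self-loop).
The vertices on cycles are {b, c, d, e, f, g, h, i, j, k, l, m, n} — 13 in total.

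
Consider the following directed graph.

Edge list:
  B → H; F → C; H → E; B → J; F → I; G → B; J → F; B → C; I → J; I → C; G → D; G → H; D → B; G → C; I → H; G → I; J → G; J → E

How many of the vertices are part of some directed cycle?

A vertex is on a directed cycle iff it belongs to a strongly connected component of size ≥ 2 (or has a self-loop).
The vertices on cycles are {B, D, F, G, I, J} — 6 in total.

6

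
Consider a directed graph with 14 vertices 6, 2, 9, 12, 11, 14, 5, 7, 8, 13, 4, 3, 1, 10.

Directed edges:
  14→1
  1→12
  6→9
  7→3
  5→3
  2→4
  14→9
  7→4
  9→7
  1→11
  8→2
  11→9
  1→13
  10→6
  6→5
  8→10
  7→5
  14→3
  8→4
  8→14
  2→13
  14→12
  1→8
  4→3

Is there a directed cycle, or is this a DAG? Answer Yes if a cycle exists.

Yes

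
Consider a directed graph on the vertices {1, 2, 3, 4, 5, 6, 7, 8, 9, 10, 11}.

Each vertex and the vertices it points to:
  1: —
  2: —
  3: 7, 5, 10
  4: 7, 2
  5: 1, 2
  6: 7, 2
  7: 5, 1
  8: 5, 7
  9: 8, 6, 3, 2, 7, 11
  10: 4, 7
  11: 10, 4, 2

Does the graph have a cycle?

No

DFS with white/gray/black marking, starting from 10:
10 gray
  4 gray
    7 gray
      5 gray
        1 gray
        1 black
        2 gray
        2 black
      5 black
      7→1: 1 black — skip
    7 black
    4→2: 2 black — skip
  4 black
  10→7: 7 black — skip
10 black
3 gray
  3→7: 7 black — skip
  3→5: 5 black — skip
  3→10: 10 black — skip
3 black
6 gray
  6→7: 7 black — skip
  6→2: 2 black — skip
6 black
8 gray
  8→5: 5 black — skip
  8→7: 7 black — skip
8 black
9 gray
  9→8: 8 black — skip
  9→6: 6 black — skip
  9→3: 3 black — skip
  9→2: 2 black — skip
  9→7: 7 black — skip
  11 gray
    11→10: 10 black — skip
    11→4: 4 black — skip
    11→2: 2 black — skip
  11 black
9 black
Every edge goes to a white or black vertex — no back edge, so the graph is acyclic.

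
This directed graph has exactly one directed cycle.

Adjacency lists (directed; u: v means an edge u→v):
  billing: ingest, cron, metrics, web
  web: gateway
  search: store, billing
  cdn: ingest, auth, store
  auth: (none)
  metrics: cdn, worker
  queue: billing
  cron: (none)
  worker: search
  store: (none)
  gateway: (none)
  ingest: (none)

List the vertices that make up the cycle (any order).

DFS with gray/black marking from billing:
billing gray
  ingest gray
  ingest black
  cron gray
  cron black
  metrics gray
    cdn gray
      cdn→ingest: ingest black — skip
      auth gray
      auth black
      store gray
      store black
    cdn black
    worker gray
      search gray
        search→store: store black — skip
        search→billing: billing is gray → back edge
Back edge closes the cycle billing → metrics → worker → search → billing; its vertices are {search, worker, billing, metrics}.

search, worker, billing, metrics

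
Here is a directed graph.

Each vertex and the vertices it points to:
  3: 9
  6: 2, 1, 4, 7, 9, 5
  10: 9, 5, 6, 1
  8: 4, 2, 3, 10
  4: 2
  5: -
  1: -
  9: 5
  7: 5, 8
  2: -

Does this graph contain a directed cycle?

Yes

DFS with white/gray/black marking, starting from 7:
7 gray
  5 gray
  5 black
  8 gray
    4 gray
      2 gray
      2 black
    4 black
    8→2: 2 black — skip
    3 gray
      9 gray
        9→5: 5 black — skip
      9 black
    3 black
    10 gray
      10→9: 9 black — skip
      10→5: 5 black — skip
      6 gray
        6→2: 2 black — skip
        1 gray
        1 black
        6→4: 4 black — skip
        6→7: 7 is gray → back edge
Back edge found, so a cycle exists: 7 → 8 → 10 → 6 → 7.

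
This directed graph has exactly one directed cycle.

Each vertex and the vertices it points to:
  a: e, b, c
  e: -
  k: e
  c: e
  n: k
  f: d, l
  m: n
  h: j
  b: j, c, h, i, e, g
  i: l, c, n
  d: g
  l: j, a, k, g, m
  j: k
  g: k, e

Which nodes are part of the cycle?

a, b, i, l

DFS with gray/black marking from l:
l gray
  j gray
    k gray
      e gray
      e black
    k black
  j black
  a gray
    a→e: e black — skip
    b gray
      b→j: j black — skip
      c gray
        c→e: e black — skip
      c black
      h gray
        h→j: j black — skip
      h black
      i gray
        i→l: l is gray → back edge
Back edge closes the cycle l → a → b → i → l; its vertices are {a, b, i, l}.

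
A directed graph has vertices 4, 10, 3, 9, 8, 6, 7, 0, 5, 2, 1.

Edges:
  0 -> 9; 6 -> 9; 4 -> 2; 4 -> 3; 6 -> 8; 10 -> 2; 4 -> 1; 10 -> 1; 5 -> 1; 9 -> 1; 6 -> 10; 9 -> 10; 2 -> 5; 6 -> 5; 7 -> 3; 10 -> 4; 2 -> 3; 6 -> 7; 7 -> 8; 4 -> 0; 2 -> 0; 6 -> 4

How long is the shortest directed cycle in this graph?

4

For each vertex v, BFS finds the shortest path from v back to v.
The shortest such closed walk is 4 → 0 → 9 → 10 → 4, length 4.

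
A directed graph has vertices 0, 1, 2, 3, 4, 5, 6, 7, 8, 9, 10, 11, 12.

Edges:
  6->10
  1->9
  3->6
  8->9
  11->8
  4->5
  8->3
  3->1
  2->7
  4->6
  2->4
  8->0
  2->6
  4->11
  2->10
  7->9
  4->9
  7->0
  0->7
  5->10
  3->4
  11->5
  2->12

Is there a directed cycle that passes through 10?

10 lies on a cycle iff there is a path from 10 back to itself.
Exploring from 10, it never reaches itself; equivalently, its strongly connected component is a singleton.

No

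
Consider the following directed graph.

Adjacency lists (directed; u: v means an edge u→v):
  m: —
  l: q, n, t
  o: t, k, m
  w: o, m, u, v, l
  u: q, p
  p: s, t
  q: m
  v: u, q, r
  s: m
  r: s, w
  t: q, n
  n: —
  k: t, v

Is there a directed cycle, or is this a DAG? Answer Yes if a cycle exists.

DFS with white/gray/black marking, starting from r:
r gray
  s gray
    m gray
    m black
  s black
  w gray
    o gray
      t gray
        q gray
          q→m: m black — skip
        q black
        n gray
        n black
      t black
      k gray
        k→t: t black — skip
        v gray
          u gray
            u→q: q black — skip
            p gray
              p→s: s black — skip
              p→t: t black — skip
            p black
          u black
          v→q: q black — skip
          v→r: r is gray → back edge
Back edge found, so a cycle exists: r → w → o → k → v → r.

Yes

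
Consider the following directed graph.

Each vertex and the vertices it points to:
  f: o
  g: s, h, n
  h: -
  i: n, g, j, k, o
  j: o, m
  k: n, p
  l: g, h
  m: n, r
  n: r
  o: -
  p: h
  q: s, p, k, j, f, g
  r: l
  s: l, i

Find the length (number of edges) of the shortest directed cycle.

3

For each vertex v, BFS finds the shortest path from v back to v.
The shortest such closed walk is s → i → g → s, length 3.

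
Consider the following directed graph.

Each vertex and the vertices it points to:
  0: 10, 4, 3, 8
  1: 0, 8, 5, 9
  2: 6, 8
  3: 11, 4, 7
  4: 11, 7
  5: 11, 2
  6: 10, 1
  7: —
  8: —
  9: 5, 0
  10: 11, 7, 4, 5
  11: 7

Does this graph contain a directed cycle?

Yes

DFS with white/gray/black marking, starting from 3:
3 gray
  11 gray
    7 gray
    7 black
  11 black
  4 gray
    4→11: 11 black — skip
    4→7: 7 black — skip
  4 black
  3→7: 7 black — skip
3 black
0 gray
  10 gray
    10→11: 11 black — skip
    10→7: 7 black — skip
    10→4: 4 black — skip
    5 gray
      5→11: 11 black — skip
      2 gray
        6 gray
          6→10: 10 is gray → back edge
Back edge found, so a cycle exists: 10 → 5 → 2 → 6 → 10.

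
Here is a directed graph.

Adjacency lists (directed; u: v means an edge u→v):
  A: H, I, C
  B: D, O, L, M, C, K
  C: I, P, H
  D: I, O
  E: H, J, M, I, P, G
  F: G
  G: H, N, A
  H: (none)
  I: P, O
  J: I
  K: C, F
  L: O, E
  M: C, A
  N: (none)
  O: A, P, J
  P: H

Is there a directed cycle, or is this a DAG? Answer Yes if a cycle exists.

Yes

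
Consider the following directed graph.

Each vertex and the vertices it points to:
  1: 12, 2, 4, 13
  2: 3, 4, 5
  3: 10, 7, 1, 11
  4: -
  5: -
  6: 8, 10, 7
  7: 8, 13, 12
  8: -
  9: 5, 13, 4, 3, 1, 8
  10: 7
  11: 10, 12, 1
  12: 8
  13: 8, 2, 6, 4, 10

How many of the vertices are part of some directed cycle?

A vertex is on a directed cycle iff it belongs to a strongly connected component of size ≥ 2 (or has a self-loop).
The vertices on cycles are {1, 2, 3, 6, 7, 10, 11, 13} — 8 in total.

8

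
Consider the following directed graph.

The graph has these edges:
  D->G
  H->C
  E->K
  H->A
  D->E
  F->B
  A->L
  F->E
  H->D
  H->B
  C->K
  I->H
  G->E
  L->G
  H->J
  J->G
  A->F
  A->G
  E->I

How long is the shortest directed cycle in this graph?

For each vertex v, BFS finds the shortest path from v back to v.
The shortest such closed walk is I → H → D → E → I, length 4.

4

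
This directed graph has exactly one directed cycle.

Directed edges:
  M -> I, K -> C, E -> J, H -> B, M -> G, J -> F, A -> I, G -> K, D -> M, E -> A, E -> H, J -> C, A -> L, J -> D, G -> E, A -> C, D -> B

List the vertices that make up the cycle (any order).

D, E, G, J, M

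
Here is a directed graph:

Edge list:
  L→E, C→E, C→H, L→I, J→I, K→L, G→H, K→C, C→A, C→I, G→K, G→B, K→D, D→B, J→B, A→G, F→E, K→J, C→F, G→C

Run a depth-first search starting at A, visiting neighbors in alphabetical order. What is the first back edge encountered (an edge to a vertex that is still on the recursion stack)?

C→A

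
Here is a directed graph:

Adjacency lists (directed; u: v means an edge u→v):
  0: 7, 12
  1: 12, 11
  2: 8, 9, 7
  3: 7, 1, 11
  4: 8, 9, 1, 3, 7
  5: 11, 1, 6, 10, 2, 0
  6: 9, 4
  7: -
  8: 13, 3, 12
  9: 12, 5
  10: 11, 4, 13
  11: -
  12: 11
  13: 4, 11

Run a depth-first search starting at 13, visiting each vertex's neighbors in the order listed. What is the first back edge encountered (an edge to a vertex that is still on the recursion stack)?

8→13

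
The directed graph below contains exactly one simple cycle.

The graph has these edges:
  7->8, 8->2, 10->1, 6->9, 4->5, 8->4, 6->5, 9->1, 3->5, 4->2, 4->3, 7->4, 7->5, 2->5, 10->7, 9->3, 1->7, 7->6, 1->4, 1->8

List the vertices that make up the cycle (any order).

DFS with gray/black marking from 1:
1 gray
  7 gray
    6 gray
      9 gray
        3 gray
          5 gray
          5 black
        3 black
        9→1: 1 is gray → back edge
Back edge closes the cycle 1 → 7 → 6 → 9 → 1; its vertices are {1, 6, 7, 9}.

1, 6, 7, 9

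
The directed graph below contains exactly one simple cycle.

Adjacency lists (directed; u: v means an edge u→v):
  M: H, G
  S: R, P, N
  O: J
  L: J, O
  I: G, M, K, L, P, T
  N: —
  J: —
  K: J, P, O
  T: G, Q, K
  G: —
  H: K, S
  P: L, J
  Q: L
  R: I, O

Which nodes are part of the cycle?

DFS with gray/black marking from I:
I gray
  G gray
  G black
  M gray
    H gray
      K gray
        J gray
        J black
        P gray
          L gray
            L→J: J black — skip
            O gray
              O→J: J black — skip
            O black
          L black
          P→J: J black — skip
        P black
        K→O: O black — skip
      K black
      S gray
        R gray
          R→I: I is gray → back edge
Back edge closes the cycle I → M → H → S → R → I; its vertices are {H, I, M, R, S}.

H, I, M, R, S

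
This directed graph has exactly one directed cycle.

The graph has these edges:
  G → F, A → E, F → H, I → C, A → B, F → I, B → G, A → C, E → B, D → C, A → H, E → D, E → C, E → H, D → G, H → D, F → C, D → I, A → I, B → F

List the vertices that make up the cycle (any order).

DFS with gray/black marking from H:
H gray
  D gray
    I gray
      C gray
      C black
    I black
    G gray
      F gray
        F→C: C black — skip
        F→I: I black — skip
        F→H: H is gray → back edge
Back edge closes the cycle H → D → G → F → H; its vertices are {D, F, G, H}.

D, F, G, H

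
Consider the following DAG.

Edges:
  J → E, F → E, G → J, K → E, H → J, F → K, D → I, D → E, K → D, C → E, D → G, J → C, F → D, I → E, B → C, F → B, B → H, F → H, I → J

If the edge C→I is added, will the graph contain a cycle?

Yes

Adding C→I creates a cycle iff I can already reach C.
Path from I: I → J → C.
So I → … → C → I is a cycle.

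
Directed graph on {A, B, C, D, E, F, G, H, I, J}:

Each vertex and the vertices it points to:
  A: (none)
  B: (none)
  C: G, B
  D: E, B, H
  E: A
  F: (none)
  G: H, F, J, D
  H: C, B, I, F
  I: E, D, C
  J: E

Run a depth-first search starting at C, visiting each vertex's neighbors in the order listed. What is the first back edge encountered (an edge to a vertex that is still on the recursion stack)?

H→C

DFS from C (visiting each vertex's neighbors in the order listed); mark gray on enter, black on exit:
C gray
  G gray
    H gray
      H→C: C is gray → back edge
First back edge: H → C.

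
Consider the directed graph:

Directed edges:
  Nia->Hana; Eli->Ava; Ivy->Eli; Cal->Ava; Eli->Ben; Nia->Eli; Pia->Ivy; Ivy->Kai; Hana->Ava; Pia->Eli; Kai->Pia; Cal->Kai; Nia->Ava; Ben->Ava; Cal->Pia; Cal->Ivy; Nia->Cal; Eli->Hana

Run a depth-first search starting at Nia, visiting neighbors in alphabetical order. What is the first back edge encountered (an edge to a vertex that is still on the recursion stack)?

Pia→Ivy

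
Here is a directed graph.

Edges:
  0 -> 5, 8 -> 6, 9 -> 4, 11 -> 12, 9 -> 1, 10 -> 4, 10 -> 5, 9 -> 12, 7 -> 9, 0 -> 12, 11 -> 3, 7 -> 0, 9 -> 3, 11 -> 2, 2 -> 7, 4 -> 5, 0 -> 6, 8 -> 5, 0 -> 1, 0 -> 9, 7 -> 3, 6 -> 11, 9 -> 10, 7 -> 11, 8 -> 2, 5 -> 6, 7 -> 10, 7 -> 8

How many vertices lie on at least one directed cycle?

10

A vertex is on a directed cycle iff it belongs to a strongly connected component of size ≥ 2 (or has a self-loop).
The vertices on cycles are {0, 2, 4, 5, 6, 7, 8, 9, 10, 11} — 10 in total.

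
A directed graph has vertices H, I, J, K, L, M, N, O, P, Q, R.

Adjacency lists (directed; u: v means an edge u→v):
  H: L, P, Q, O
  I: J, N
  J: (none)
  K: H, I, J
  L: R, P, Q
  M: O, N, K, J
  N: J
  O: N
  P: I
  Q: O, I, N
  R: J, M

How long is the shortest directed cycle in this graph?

For each vertex v, BFS finds the shortest path from v back to v.
The shortest such closed walk is K → H → L → R → M → K, length 5.

5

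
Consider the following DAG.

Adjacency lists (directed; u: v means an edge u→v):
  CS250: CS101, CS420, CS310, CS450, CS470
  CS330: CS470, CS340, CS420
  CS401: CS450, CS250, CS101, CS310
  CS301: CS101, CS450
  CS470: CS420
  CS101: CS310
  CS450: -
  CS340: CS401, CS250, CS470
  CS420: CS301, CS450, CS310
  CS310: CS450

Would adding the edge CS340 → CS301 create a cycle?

No

Adding CS340→CS301 creates a cycle iff CS301 can already reach CS340.
Explore from CS301: no path reaches CS340. The graph stays acyclic.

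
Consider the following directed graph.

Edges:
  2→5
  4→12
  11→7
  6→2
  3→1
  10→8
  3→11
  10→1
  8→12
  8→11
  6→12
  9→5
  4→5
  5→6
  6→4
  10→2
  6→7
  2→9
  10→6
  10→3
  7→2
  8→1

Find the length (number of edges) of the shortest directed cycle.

For each vertex v, BFS finds the shortest path from v back to v.
The shortest such closed walk is 2 → 5 → 6 → 2, length 3.

3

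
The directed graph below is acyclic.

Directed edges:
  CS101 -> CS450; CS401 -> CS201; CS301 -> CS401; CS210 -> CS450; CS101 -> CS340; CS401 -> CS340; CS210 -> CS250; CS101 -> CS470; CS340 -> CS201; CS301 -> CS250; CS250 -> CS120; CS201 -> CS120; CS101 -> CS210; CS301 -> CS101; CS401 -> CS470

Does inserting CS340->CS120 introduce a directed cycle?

No

Adding CS340→CS120 creates a cycle iff CS120 can already reach CS340.
Explore from CS120: no path reaches CS340. The graph stays acyclic.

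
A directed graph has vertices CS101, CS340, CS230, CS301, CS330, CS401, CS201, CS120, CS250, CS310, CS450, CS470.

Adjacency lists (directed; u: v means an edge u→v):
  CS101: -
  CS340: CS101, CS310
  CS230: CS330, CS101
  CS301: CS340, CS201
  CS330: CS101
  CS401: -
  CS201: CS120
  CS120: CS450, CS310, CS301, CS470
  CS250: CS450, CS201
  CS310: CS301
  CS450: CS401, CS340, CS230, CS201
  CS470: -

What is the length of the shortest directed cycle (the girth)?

3

For each vertex v, BFS finds the shortest path from v back to v.
The shortest such closed walk is CS450 → CS201 → CS120 → CS450, length 3.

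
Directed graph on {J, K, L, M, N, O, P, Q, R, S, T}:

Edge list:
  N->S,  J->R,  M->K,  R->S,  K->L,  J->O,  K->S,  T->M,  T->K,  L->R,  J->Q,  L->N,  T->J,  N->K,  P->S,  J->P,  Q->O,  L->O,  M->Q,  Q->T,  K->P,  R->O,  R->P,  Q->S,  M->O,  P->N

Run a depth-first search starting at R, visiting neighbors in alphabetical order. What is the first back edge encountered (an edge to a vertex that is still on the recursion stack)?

L->N

DFS from R (visiting neighbors in alphabetical order); mark gray on enter, black on exit:
R gray
  O gray
  O black
  P gray
    N gray
      K gray
        L gray
          L→N: N is gray → back edge
First back edge: L → N.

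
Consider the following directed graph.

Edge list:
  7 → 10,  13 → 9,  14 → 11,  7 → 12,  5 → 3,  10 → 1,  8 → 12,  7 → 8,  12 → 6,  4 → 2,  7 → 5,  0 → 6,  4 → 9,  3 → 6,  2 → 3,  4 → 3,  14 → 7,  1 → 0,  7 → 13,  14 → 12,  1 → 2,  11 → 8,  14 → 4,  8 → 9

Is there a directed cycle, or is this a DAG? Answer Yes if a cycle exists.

DFS with white/gray/black marking, starting from 13:
13 gray
  9 gray
  9 black
13 black
0 gray
  6 gray
  6 black
0 black
1 gray
  1→0: 0 black — skip
  2 gray
    3 gray
      3→6: 6 black — skip
    3 black
  2 black
1 black
4 gray
  4→9: 9 black — skip
  4→2: 2 black — skip
  4→3: 3 black — skip
4 black
5 gray
  5→3: 3 black — skip
5 black
7 gray
  7→13: 13 black — skip
  8 gray
    12 gray
      12→6: 6 black — skip
    12 black
    8→9: 9 black — skip
  8 black
  7→12: 12 black — skip
  7→5: 5 black — skip
  10 gray
    10→1: 1 black — skip
  10 black
7 black
11 gray
  11→8: 8 black — skip
11 black
14 gray
  14→7: 7 black — skip
  14→12: 12 black — skip
  14→4: 4 black — skip
  14→11: 11 black — skip
14 black
Every edge goes to a white or black vertex — no back edge, so the graph is acyclic.

No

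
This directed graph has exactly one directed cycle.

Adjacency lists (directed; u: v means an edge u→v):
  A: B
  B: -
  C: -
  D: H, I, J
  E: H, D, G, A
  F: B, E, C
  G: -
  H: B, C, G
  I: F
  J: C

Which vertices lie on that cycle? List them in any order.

DFS with gray/black marking from I:
I gray
  F gray
    B gray
    B black
    E gray
      H gray
        H→B: B black — skip
        C gray
        C black
        G gray
        G black
      H black
      D gray
        D→H: H black — skip
        D→I: I is gray → back edge
Back edge closes the cycle I → F → E → D → I; its vertices are {D, E, F, I}.

D, E, F, I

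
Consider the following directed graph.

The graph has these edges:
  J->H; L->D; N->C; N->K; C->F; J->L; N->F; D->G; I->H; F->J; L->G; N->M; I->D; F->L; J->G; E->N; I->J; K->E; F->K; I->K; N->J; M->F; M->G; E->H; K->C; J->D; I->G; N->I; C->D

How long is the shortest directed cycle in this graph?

3

For each vertex v, BFS finds the shortest path from v back to v.
The shortest such closed walk is N → K → E → N, length 3.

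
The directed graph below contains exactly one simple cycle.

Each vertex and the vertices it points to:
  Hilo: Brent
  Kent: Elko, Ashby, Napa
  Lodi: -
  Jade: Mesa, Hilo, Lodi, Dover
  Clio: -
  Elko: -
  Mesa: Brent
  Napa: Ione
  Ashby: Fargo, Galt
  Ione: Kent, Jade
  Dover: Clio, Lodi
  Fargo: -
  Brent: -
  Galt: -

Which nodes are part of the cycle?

DFS with gray/black marking from Ione:
Ione gray
  Kent gray
    Elko gray
    Elko black
    Ashby gray
      Fargo gray
      Fargo black
      Galt gray
      Galt black
    Ashby black
    Napa gray
      Napa→Ione: Ione is gray → back edge
Back edge closes the cycle Ione → Kent → Napa → Ione; its vertices are {Ione, Kent, Napa}.

Ione, Kent, Napa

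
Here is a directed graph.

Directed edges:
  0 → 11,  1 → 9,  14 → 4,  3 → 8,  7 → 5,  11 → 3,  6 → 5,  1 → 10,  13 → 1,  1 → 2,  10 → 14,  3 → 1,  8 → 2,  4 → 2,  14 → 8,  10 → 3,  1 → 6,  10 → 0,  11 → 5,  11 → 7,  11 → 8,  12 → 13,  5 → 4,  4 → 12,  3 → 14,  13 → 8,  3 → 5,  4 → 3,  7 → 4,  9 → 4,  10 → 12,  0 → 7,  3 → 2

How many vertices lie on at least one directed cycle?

13

A vertex is on a directed cycle iff it belongs to a strongly connected component of size ≥ 2 (or has a self-loop).
The vertices on cycles are {0, 1, 3, 4, 5, 6, 7, 9, 10, 11, 12, 13, 14} — 13 in total.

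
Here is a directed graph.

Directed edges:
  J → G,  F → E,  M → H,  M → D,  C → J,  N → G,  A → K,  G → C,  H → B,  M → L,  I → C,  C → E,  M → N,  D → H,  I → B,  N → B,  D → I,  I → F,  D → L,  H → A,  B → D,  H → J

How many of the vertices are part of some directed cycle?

7

A vertex is on a directed cycle iff it belongs to a strongly connected component of size ≥ 2 (or has a self-loop).
The vertices on cycles are {B, C, D, G, H, I, J} — 7 in total.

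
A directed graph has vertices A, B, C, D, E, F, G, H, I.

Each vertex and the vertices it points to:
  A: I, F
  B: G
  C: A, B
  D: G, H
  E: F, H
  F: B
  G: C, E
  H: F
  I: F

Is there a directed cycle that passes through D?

No

D lies on a cycle iff there is a path from D back to itself.
Exploring from D, it never reaches itself; equivalently, its strongly connected component is a singleton.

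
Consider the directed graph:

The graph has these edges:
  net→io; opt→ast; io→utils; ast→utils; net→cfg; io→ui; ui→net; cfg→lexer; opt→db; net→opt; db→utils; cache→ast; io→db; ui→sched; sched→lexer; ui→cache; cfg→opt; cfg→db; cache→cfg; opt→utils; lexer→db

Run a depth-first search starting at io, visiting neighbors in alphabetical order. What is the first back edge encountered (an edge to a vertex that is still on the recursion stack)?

net->io

DFS from io (visiting neighbors in alphabetical order); mark gray on enter, black on exit:
io gray
  db gray
    utils gray
    utils black
  db black
  ui gray
    cache gray
      ast gray
        ast→utils: utils black — skip
      ast black
      cfg gray
        cfg→db: db black — skip
        lexer gray
          lexer→db: db black — skip
        lexer black
        opt gray
          opt→ast: ast black — skip
          opt→db: db black — skip
          opt→utils: utils black — skip
        opt black
      cfg black
    cache black
    net gray
      net→cfg: cfg black — skip
      net→io: io is gray → back edge
First back edge: net → io.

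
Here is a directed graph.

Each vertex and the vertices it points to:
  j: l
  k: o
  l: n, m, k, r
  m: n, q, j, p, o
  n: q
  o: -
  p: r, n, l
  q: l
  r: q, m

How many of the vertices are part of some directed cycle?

A vertex is on a directed cycle iff it belongs to a strongly connected component of size ≥ 2 (or has a self-loop).
The vertices on cycles are {j, l, m, n, p, q, r} — 7 in total.

7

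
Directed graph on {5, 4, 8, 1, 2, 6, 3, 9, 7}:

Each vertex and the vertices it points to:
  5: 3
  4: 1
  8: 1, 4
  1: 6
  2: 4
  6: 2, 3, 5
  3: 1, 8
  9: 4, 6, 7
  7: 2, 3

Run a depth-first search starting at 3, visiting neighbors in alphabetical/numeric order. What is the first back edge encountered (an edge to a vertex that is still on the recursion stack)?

4→1

DFS from 3 (visiting neighbors in alphabetical/numeric order); mark gray on enter, black on exit:
3 gray
  1 gray
    6 gray
      2 gray
        4 gray
          4→1: 1 is gray → back edge
First back edge: 4 → 1.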